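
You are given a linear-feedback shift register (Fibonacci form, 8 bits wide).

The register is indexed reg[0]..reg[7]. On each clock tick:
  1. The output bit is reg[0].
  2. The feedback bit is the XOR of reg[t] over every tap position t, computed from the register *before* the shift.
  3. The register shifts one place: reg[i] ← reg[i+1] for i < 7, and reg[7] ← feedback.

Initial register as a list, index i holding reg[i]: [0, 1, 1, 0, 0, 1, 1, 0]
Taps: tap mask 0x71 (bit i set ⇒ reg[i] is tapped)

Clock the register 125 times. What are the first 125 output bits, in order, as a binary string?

step | reg (before) | out | fb
   0 | 01100110 | 0 | 0
   1 | 11001100 | 1 | 1
   2 | 10011001 | 1 | 0
   3 | 00110010 | 0 | 1
   4 | 01100101 | 0 | 1
   5 | 11001011 | 1 | 1
   6 | 10010111 | 1 | 1
   7 | 00101111 | 0 | 1
   8 | 01011111 | 0 | 1
   9 | 10111111 | 1 | 0
  10 | 01111110 | 0 | 1
  11 | 11111101 | 1 | 1
  12 | 11111011 | 1 | 1
  13 | 11110111 | 1 | 1
  14 | 11101111 | 1 | 0
  15 | 11011110 | 1 | 0
  16 | 10111100 | 1 | 1
  17 | 01111001 | 0 | 1
  18 | 11110011 | 1 | 0
  19 | 11100110 | 1 | 1
  20 | 11001101 | 1 | 1
  21 | 10011011 | 1 | 1
  22 | 00110111 | 0 | 0
  23 | 01101110 | 0 | 1
  24 | 11011101 | 1 | 1
  25 | 10111011 | 1 | 1
  26 | 01110111 | 0 | 0
  27 | 11101110 | 1 | 0
  28 | 11011100 | 1 | 1
  29 | 10111001 | 1 | 0
  30 | 01110010 | 0 | 1
  31 | 11100101 | 1 | 0
  32 | 11001010 | 1 | 1
  33 | 10010101 | 1 | 0
  34 | 00101010 | 0 | 0
  35 | 01010100 | 0 | 1
  36 | 10101001 | 1 | 0
  37 | 01010010 | 0 | 1
  38 | 10100101 | 1 | 0
  39 | 01001010 | 0 | 0
  40 | 10010100 | 1 | 0
  41 | 00101000 | 0 | 1
  42 | 01010001 | 0 | 0
  43 | 10100010 | 1 | 0
  44 | 01000100 | 0 | 1
  45 | 10001001 | 1 | 0
  46 | 00010010 | 0 | 1
  47 | 00100101 | 0 | 1
  48 | 01001011 | 0 | 0
  49 | 10010110 | 1 | 1
  50 | 00101101 | 0 | 0
  51 | 01011010 | 0 | 0
  52 | 10110100 | 1 | 0
  53 | 01101000 | 0 | 1
  54 | 11010001 | 1 | 1
  55 | 10100011 | 1 | 0
  56 | 01000110 | 0 | 0
  57 | 10001100 | 1 | 1
  58 | 00011001 | 0 | 1
  59 | 00110011 | 0 | 1
  60 | 01100111 | 0 | 0
  61 | 11001110 | 1 | 0
  62 | 10011100 | 1 | 1
  63 | 00111001 | 0 | 1
  64 | 01110011 | 0 | 1
  65 | 11100111 | 1 | 1
  66 | 11001111 | 1 | 0
  67 | 10011110 | 1 | 0
  68 | 00111100 | 0 | 0
  69 | 01111000 | 0 | 1
  70 | 11110001 | 1 | 1
  71 | 11100011 | 1 | 0
  72 | 11000110 | 1 | 1
  73 | 10001101 | 1 | 1
  74 | 00011011 | 0 | 0
  75 | 00110110 | 0 | 0
  76 | 01101100 | 0 | 0
  77 | 11011000 | 1 | 0
  78 | 10110000 | 1 | 1
  79 | 01100001 | 0 | 0
  80 | 11000010 | 1 | 0
  81 | 10000100 | 1 | 0
  82 | 00001000 | 0 | 1
  83 | 00010001 | 0 | 0
  84 | 00100010 | 0 | 1
  85 | 01000101 | 0 | 1
  86 | 10001011 | 1 | 1
  87 | 00010111 | 0 | 0
  88 | 00101110 | 0 | 1
  89 | 01011101 | 0 | 0
  90 | 10111010 | 1 | 1
  91 | 01110101 | 0 | 1
  92 | 11101011 | 1 | 1
  93 | 11010111 | 1 | 1
  94 | 10101111 | 1 | 0
  95 | 01011110 | 0 | 1
  96 | 10111101 | 1 | 1
  97 | 01111011 | 0 | 0
  98 | 11110110 | 1 | 1
  99 | 11101101 | 1 | 1
 100 | 11011011 | 1 | 1
 101 | 10110111 | 1 | 1
 102 | 01101111 | 0 | 1
 103 | 11011111 | 1 | 0
 104 | 10111110 | 1 | 0
 105 | 01111100 | 0 | 0
 106 | 11111000 | 1 | 0
 107 | 11110000 | 1 | 1
 108 | 11100001 | 1 | 1
 109 | 11000011 | 1 | 0
 110 | 10000110 | 1 | 1
 111 | 00001101 | 0 | 0
 112 | 00011010 | 0 | 0
 113 | 00110100 | 0 | 1
 114 | 01101001 | 0 | 1
 115 | 11010011 | 1 | 0
 116 | 10100110 | 1 | 1
 117 | 01001101 | 0 | 0
 118 | 10011010 | 1 | 1
 119 | 00110101 | 0 | 1
 120 | 01101011 | 0 | 0
 121 | 11010110 | 1 | 1
 122 | 10101101 | 1 | 1
 123 | 01011011 | 0 | 0
 124 | 10110110 | 1 | 1

01100110010111111011110011011101110010101001010001001011010001100111001111000110110000100010111010111101101111100001101001101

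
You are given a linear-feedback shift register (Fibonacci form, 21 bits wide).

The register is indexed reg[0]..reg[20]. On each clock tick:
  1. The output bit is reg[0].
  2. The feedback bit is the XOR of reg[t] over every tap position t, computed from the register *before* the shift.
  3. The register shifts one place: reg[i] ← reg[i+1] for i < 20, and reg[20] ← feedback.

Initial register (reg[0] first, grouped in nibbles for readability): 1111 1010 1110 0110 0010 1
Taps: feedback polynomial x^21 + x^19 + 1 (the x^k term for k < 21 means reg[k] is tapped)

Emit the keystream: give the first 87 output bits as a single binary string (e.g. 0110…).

step | reg (before) | out | fb
   0 | 111110101110011000101 | 1 | 1
   1 | 111101011100110001011 | 1 | 0
   2 | 111010111001100010110 | 1 | 0
   3 | 110101110011000101100 | 1 | 1
   4 | 101011100110001011001 | 1 | 1
   5 | 010111001100010110011 | 0 | 1
   6 | 101110011000101100111 | 1 | 0
   7 | 011100110001011001110 | 0 | 1
   8 | 111001100010110011101 | 1 | 1
   9 | 110011000101100111011 | 1 | 0
  10 | 100110001011001110110 | 1 | 0
  11 | 001100010110011101100 | 0 | 0
  12 | 011000101100111011000 | 0 | 0
  13 | 110001011001110110000 | 1 | 1
  14 | 100010110011101100001 | 1 | 1
  15 | 000101100111011000011 | 0 | 1
  16 | 001011001110110000111 | 0 | 1
  17 | 010110011101100001111 | 0 | 1
  18 | 101100111011000011111 | 1 | 0
  19 | 011001110110000111110 | 0 | 1
  20 | 110011101100001111101 | 1 | 1
  21 | 100111011000011111011 | 1 | 0
  22 | 001110110000111110110 | 0 | 1
  23 | 011101100001111101101 | 0 | 0
  24 | 111011000011111011010 | 1 | 0
  25 | 110110000111110110100 | 1 | 1
  26 | 101100001111101101001 | 1 | 1
  27 | 011000011111011010011 | 0 | 1
  28 | 110000111110110100111 | 1 | 0
  29 | 100001111101101001110 | 1 | 0
  30 | 000011111011010011100 | 0 | 0
  31 | 000111110110100111000 | 0 | 0
  32 | 001111101101001110000 | 0 | 0
  33 | 011111011010011100000 | 0 | 0
  34 | 111110110100111000000 | 1 | 1
  35 | 111101101001110000001 | 1 | 1
  36 | 111011010011100000011 | 1 | 0
  37 | 110110100111000000110 | 1 | 0
  38 | 101101001110000001100 | 1 | 1
  39 | 011010011100000011001 | 0 | 0
  40 | 110100111000000110010 | 1 | 0
  41 | 101001110000001100100 | 1 | 1
  42 | 010011100000011001001 | 0 | 0
  43 | 100111000000110010010 | 1 | 0
  44 | 001110000001100100100 | 0 | 0
  45 | 011100000011001001000 | 0 | 0
  46 | 111000000110010010000 | 1 | 1
  47 | 110000001100100100001 | 1 | 1
  48 | 100000011001001000011 | 1 | 0
  49 | 000000110010010000110 | 0 | 1
  50 | 000001100100100001101 | 0 | 0
  51 | 000011001001000011010 | 0 | 1
  52 | 000110010010000110101 | 0 | 0
  53 | 001100100100001101010 | 0 | 1
  54 | 011001001000011010101 | 0 | 0
  55 | 110010010000110101010 | 1 | 0
  56 | 100100100001101010100 | 1 | 1
  57 | 001001000011010101001 | 0 | 0
  58 | 010010000110101010010 | 0 | 1
  59 | 100100001101010100101 | 1 | 1
  60 | 001000011010101001011 | 0 | 1
  61 | 010000110101010010111 | 0 | 1
  62 | 100001101010100101111 | 1 | 0
  63 | 000011010101001011110 | 0 | 1
  64 | 000110101010010111101 | 0 | 0
  65 | 001101010100101111010 | 0 | 1
  66 | 011010101001011110101 | 0 | 0
  67 | 110101010010111101010 | 1 | 0
  68 | 101010100101111010100 | 1 | 1
  69 | 010101001011110101001 | 0 | 0
  70 | 101010010111101010010 | 1 | 0
  71 | 010100101111010100100 | 0 | 0
  72 | 101001011110101001000 | 1 | 1
  73 | 010010111101010010001 | 0 | 0
  74 | 100101111010100100010 | 1 | 0
  75 | 001011110101001000100 | 0 | 0
  76 | 010111101010010001000 | 0 | 0
  77 | 101111010100100010000 | 1 | 1
  78 | 011110101001000100001 | 0 | 0
  79 | 111101010010001000010 | 1 | 0
  80 | 111010100100010000100 | 1 | 1
  81 | 110101001000100001001 | 1 | 1
  82 | 101010010001000010011 | 1 | 0
  83 | 010100100010000100110 | 0 | 1
  84 | 101001000100001001101 | 1 | 1
  85 | 010010001000010011011 | 0 | 1
  86 | 100100010000100110111 | 1 | 0

111110101110011000101100111011000011111011010011100000011001001000011010101001011110101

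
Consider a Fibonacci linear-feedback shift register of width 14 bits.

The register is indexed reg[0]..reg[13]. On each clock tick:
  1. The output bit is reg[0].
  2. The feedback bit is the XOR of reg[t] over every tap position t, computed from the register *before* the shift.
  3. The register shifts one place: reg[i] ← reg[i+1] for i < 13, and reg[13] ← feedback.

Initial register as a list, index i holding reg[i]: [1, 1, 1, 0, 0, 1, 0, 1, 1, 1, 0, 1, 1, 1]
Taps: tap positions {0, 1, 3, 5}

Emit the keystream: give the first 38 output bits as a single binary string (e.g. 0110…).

step | reg (before) | out | fb
   0 | 11100101110111 | 1 | 1
   1 | 11001011101111 | 1 | 0
   2 | 10010111011110 | 1 | 1
   3 | 00101110111101 | 0 | 1
   4 | 01011101111011 | 0 | 1
   5 | 10111011110111 | 1 | 0
   6 | 01110111101110 | 0 | 1
   7 | 11101111011101 | 1 | 1
   8 | 11011110111011 | 1 | 0
   9 | 10111101110110 | 1 | 1
  10 | 01111011101101 | 0 | 0
  11 | 11110111011010 | 1 | 0
  12 | 11101110110100 | 1 | 1
  13 | 11011101101001 | 1 | 0
  14 | 10111011010010 | 1 | 0
  15 | 01110110100100 | 0 | 1
  16 | 11101101001001 | 1 | 1
  17 | 11011010010011 | 1 | 1
  18 | 10110100100111 | 1 | 1
  19 | 01101001001111 | 0 | 1
  20 | 11010010011111 | 1 | 1
  21 | 10100100111111 | 1 | 0
  22 | 01001001111110 | 0 | 1
  23 | 10010011111101 | 1 | 0
  24 | 00100111111010 | 0 | 1
  25 | 01001111110101 | 0 | 0
  26 | 10011111101010 | 1 | 1
  27 | 00111111010101 | 0 | 0
  28 | 01111110101010 | 0 | 1
  29 | 11111101010101 | 1 | 0
  30 | 11111010101010 | 1 | 1
  31 | 11110101010101 | 1 | 0
  32 | 11101010101010 | 1 | 0
  33 | 11010101010100 | 1 | 0
  34 | 10101010101000 | 1 | 1
  35 | 01010101010001 | 0 | 1
  36 | 10101010100011 | 1 | 1
  37 | 01010101000111 | 0 | 1

11100101110111101110110100100111111010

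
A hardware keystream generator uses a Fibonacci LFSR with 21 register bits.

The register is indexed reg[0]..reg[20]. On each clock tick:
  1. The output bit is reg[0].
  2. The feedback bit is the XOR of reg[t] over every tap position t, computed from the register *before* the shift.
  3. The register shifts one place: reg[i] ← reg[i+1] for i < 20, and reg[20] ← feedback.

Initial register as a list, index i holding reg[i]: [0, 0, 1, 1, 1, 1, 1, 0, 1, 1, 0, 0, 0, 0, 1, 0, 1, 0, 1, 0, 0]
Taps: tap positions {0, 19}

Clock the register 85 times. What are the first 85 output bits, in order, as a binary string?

0011111011000010101000011001001010111011111100001011101100011001111110110001111100001

tick  register→output (feedback)
  0  001111101100001010100→0 (0)
  1  011111011000010101000→0 (0)
  2  111110110000101010000→1 (1)
  3  111101100001010100001→1 (1)
  4  111011000010101000011→1 (0)
  5  110110000101010000110→1 (0)
  6  101100001010100001100→1 (1)
  7  011000010101000011001→0 (0)
  8  110000101010000110010→1 (0)
  9  100001010100001100100→1 (1)
 10  000010101000011001001→0 (0)
 11  000101010000110010010→0 (1)
 12  001010100001100100101→0 (0)
 13  010101000011001001010→0 (1)
 14  101010000110010010101→1 (1)
 15  010100001100100101011→0 (1)
 16  101000011001001010111→1 (0)
 17  010000110010010101110→0 (1)
 18  100001100100101011101→1 (1)
 19  000011001001010111011→0 (1)
 20  000110010010101110111→0 (1)
 21  001100100101011101111→0 (1)
 22  011001001010111011111→0 (1)
 23  110010010101110111111→1 (0)
 24  100100101011101111110→1 (0)
 25  001001010111011111100→0 (0)
 26  010010101110111111000→0 (0)
 27  100101011101111110000→1 (1)
 28  001010111011111100001→0 (0)
 29  010101110111111000010→0 (1)
 30  101011101111110000101→1 (1)
 31  010111011111100001011→0 (1)
 32  101110111111000010111→1 (0)
 33  011101111110000101110→0 (1)
 34  111011111100001011101→1 (1)
 35  110111111000010111011→1 (0)
 36  101111110000101110110→1 (0)
 37  011111100001011101100→0 (0)
 38  111111000010111011000→1 (1)
 39  111110000101110110001→1 (1)
 40  111100001011101100011→1 (0)
 41  111000010111011000110→1 (0)
 42  110000101110110001100→1 (1)
 43  100001011101100011001→1 (1)
 44  000010111011000110011→0 (1)
 45  000101110110001100111→0 (1)
 46  001011101100011001111→0 (1)
 47  010111011000110011111→0 (1)
 48  101110110001100111111→1 (0)
 49  011101100011001111110→0 (1)
 50  111011000110011111101→1 (1)
 51  110110001100111111011→1 (0)
 52  101100011001111110110→1 (0)
 53  011000110011111101100→0 (0)
 54  110001100111111011000→1 (1)
 55  100011001111110110001→1 (1)
 56  000110011111101100011→0 (1)
 57  001100111111011000111→0 (1)
 58  011001111110110001111→0 (1)
 59  110011111101100011111→1 (0)
 60  100111111011000111110→1 (0)
 61  001111110110001111100→0 (0)
 62  011111101100011111000→0 (0)
 63  111111011000111110000→1 (1)
 64  111110110001111100001→1 (1)
 65  111101100011111000011→1 (0)
 66  111011000111110000110→1 (0)
 67  110110001111100001100→1 (1)
 68  101100011111000011001→1 (1)
 69  011000111110000110011→0 (1)
 70  110001111100001100111→1 (0)
 71  100011111000011001110→1 (0)
 72  000111110000110011100→0 (0)
 73  001111100001100111000→0 (0)
 74  011111000011001110000→0 (0)
 75  111110000110011100000→1 (1)
 76  111100001100111000001→1 (1)
 77  111000011001110000011→1 (0)
 78  110000110011100000110→1 (0)
 79  100001100111000001100→1 (1)
 80  000011001110000011001→0 (0)
 81  000110011100000110010→0 (1)
 82  001100111000001100101→0 (0)
 83  011001110000011001010→0 (1)
 84  110011100000110010101→1 (1)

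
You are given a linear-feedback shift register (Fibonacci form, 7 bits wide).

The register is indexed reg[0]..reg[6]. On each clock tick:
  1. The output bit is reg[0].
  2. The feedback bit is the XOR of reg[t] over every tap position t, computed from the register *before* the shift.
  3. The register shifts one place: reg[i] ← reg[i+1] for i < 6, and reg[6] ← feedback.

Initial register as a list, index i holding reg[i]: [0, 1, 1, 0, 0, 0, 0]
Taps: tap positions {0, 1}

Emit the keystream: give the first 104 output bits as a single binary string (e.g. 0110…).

01100001010001111001000101100111010100111110100001110001001001101101011011110110001101001011101110011001

step | reg (before) | out | fb
   0 | 0110000 | 0 | 1
   1 | 1100001 | 1 | 0
   2 | 1000010 | 1 | 1
   3 | 0000101 | 0 | 0
   4 | 0001010 | 0 | 0
   5 | 0010100 | 0 | 0
   6 | 0101000 | 0 | 1
   7 | 1010001 | 1 | 1
   8 | 0100011 | 0 | 1
   9 | 1000111 | 1 | 1
  10 | 0001111 | 0 | 0
  11 | 0011110 | 0 | 0
  12 | 0111100 | 0 | 1
  13 | 1111001 | 1 | 0
  14 | 1110010 | 1 | 0
  15 | 1100100 | 1 | 0
  16 | 1001000 | 1 | 1
  17 | 0010001 | 0 | 0
  18 | 0100010 | 0 | 1
  19 | 1000101 | 1 | 1
  20 | 0001011 | 0 | 0
  21 | 0010110 | 0 | 0
  22 | 0101100 | 0 | 1
  23 | 1011001 | 1 | 1
  24 | 0110011 | 0 | 1
  25 | 1100111 | 1 | 0
  26 | 1001110 | 1 | 1
  27 | 0011101 | 0 | 0
  28 | 0111010 | 0 | 1
  29 | 1110101 | 1 | 0
  30 | 1101010 | 1 | 0
  31 | 1010100 | 1 | 1
  32 | 0101001 | 0 | 1
  33 | 1010011 | 1 | 1
  34 | 0100111 | 0 | 1
  35 | 1001111 | 1 | 1
  36 | 0011111 | 0 | 0
  37 | 0111110 | 0 | 1
  38 | 1111101 | 1 | 0
  39 | 1111010 | 1 | 0
  40 | 1110100 | 1 | 0
  41 | 1101000 | 1 | 0
  42 | 1010000 | 1 | 1
  43 | 0100001 | 0 | 1
  44 | 1000011 | 1 | 1
  45 | 0000111 | 0 | 0
  46 | 0001110 | 0 | 0
  47 | 0011100 | 0 | 0
  48 | 0111000 | 0 | 1
  49 | 1110001 | 1 | 0
  50 | 1100010 | 1 | 0
  51 | 1000100 | 1 | 1
  52 | 0001001 | 0 | 0
  53 | 0010010 | 0 | 0
  54 | 0100100 | 0 | 1
  55 | 1001001 | 1 | 1
  56 | 0010011 | 0 | 0
  57 | 0100110 | 0 | 1
  58 | 1001101 | 1 | 1
  59 | 0011011 | 0 | 0
  60 | 0110110 | 0 | 1
  61 | 1101101 | 1 | 0
  62 | 1011010 | 1 | 1
  63 | 0110101 | 0 | 1
  64 | 1101011 | 1 | 0
  65 | 1010110 | 1 | 1
  66 | 0101101 | 0 | 1
  67 | 1011011 | 1 | 1
  68 | 0110111 | 0 | 1
  69 | 1101111 | 1 | 0
  70 | 1011110 | 1 | 1
  71 | 0111101 | 0 | 1
  72 | 1111011 | 1 | 0
  73 | 1110110 | 1 | 0
  74 | 1101100 | 1 | 0
  75 | 1011000 | 1 | 1
  76 | 0110001 | 0 | 1
  77 | 1100011 | 1 | 0
  78 | 1000110 | 1 | 1
  79 | 0001101 | 0 | 0
  80 | 0011010 | 0 | 0
  81 | 0110100 | 0 | 1
  82 | 1101001 | 1 | 0
  83 | 1010010 | 1 | 1
  84 | 0100101 | 0 | 1
  85 | 1001011 | 1 | 1
  86 | 0010111 | 0 | 0
  87 | 0101110 | 0 | 1
  88 | 1011101 | 1 | 1
  89 | 0111011 | 0 | 1
  90 | 1110111 | 1 | 0
  91 | 1101110 | 1 | 0
  92 | 1011100 | 1 | 1
  93 | 0111001 | 0 | 1
  94 | 1110011 | 1 | 0
  95 | 1100110 | 1 | 0
  96 | 1001100 | 1 | 1
  97 | 0011001 | 0 | 0
  98 | 0110010 | 0 | 1
  99 | 1100101 | 1 | 0
 100 | 1001010 | 1 | 1
 101 | 0010101 | 0 | 0
 102 | 0101010 | 0 | 1
 103 | 1010101 | 1 | 1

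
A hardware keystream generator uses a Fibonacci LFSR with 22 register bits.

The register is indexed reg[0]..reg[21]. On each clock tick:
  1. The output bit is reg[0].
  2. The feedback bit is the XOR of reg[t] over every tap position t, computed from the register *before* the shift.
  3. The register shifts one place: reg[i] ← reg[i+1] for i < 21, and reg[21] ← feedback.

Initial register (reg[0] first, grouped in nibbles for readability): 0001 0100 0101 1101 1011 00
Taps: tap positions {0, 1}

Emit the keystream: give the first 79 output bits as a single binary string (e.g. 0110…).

0001010001011101101100001111001110011011010001000101001010110111001100111101111

tick  register→output (feedback)
  0  0001010001011101101100→0 (0)
  1  0010100010111011011000→0 (0)
  2  0101000101110110110000→0 (1)
  3  1010001011101101100001→1 (1)
  4  0100010111011011000011→0 (1)
  5  1000101110110110000111→1 (1)
  6  0001011101101100001111→0 (0)
  7  0010111011011000011110→0 (0)
  8  0101110110110000111100→0 (1)
  9  1011101101100001111001→1 (1)
 10  0111011011000011110011→0 (1)
 11  1110110110000111100111→1 (0)
 12  1101101100001111001110→1 (0)
 13  1011011000011110011100→1 (1)
 14  0110110000111100111001→0 (1)
 15  1101100001111001110011→1 (0)
 16  1011000011110011100110→1 (1)
 17  0110000111100111001101→0 (1)
 18  1100001111001110011011→1 (0)
 19  1000011110011100110110→1 (1)
 20  0000111100111001101101→0 (0)
 21  0001111001110011011010→0 (0)
 22  0011110011100110110100→0 (0)
 23  0111100111001101101000→0 (1)
 24  1111001110011011010001→1 (0)
 25  1110011100110110100010→1 (0)
 26  1100111001101101000100→1 (0)
 27  1001110011011010001000→1 (1)
 28  0011100110110100010001→0 (0)
 29  0111001101101000100010→0 (1)
 30  1110011011010001000101→1 (0)
 31  1100110110100010001010→1 (0)
 32  1001101101000100010100→1 (1)
 33  0011011010001000101001→0 (0)
 34  0110110100010001010010→0 (1)
 35  1101101000100010100101→1 (0)
 36  1011010001000101001010→1 (1)
 37  0110100010001010010101→0 (1)
 38  1101000100010100101011→1 (0)
 39  1010001000101001010110→1 (1)
 40  0100010001010010101101→0 (1)
 41  1000100010100101011011→1 (1)
 42  0001000101001010110111→0 (0)
 43  0010001010010101101110→0 (0)
 44  0100010100101011011100→0 (1)
 45  1000101001010110111001→1 (1)
 46  0001010010101101110011→0 (0)
 47  0010100101011011100110→0 (0)
 48  0101001010110111001100→0 (1)
 49  1010010101101110011001→1 (1)
 50  0100101011011100110011→0 (1)
 51  1001010110111001100111→1 (1)
 52  0010101101110011001111→0 (0)
 53  0101011011100110011110→0 (1)
 54  1010110111001100111101→1 (1)
 55  0101101110011001111011→0 (1)
 56  1011011100110011110111→1 (1)
 57  0110111001100111101111→0 (1)
 58  1101110011001111011111→1 (0)
 59  1011100110011110111110→1 (1)
 60  0111001100111101111101→0 (1)
 61  1110011001111011111011→1 (0)
 62  1100110011110111110110→1 (0)
 63  1001100111101111101100→1 (1)
 64  0011001111011111011001→0 (0)
 65  0110011110111110110010→0 (1)
 66  1100111101111101100101→1 (0)
 67  1001111011111011001010→1 (1)
 68  0011110111110110010101→0 (0)
 69  0111101111101100101010→0 (1)
 70  1111011111011001010101→1 (0)
 71  1110111110110010101010→1 (0)
 72  1101111101100101010100→1 (0)
 73  1011111011001010101000→1 (1)
 74  0111110110010101010001→0 (1)
 75  1111101100101010100011→1 (0)
 76  1111011001010101000110→1 (0)
 77  1110110010101010001100→1 (0)
 78  1101100101010100011000→1 (0)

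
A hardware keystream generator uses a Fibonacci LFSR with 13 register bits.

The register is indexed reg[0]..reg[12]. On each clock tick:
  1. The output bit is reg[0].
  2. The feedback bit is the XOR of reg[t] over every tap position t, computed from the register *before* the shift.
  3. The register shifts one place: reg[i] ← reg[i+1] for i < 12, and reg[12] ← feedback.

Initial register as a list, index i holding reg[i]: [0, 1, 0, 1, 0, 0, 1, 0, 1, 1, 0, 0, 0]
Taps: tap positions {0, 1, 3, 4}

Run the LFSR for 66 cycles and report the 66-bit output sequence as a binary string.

k : reg_k → out_k, fb_k
0: 0101001011000 → 0, fb=0
1: 1010010110000 → 1, fb=1
2: 0100101100001 → 0, fb=0
3: 1001011000010 → 1, fb=0
4: 0010110000100 → 0, fb=1
5: 0101100001001 → 0, fb=1
6: 1011000010011 → 1, fb=0
7: 0110000100110 → 0, fb=1
8: 1100001001101 → 1, fb=0
9: 1000010011010 → 1, fb=1
10: 0000100110101 → 0, fb=1
11: 0001001101011 → 0, fb=1
12: 0010011010111 → 0, fb=0
13: 0100110101110 → 0, fb=0
14: 1001101011100 → 1, fb=1
15: 0011010111001 → 0, fb=1
16: 0110101110011 → 0, fb=0
17: 1101011100110 → 1, fb=1
18: 1010111001101 → 1, fb=0
19: 0101110011010 → 0, fb=1
20: 1011100110101 → 1, fb=1
21: 0111001101011 → 0, fb=0
22: 1110011010110 → 1, fb=0
23: 1100110101100 → 1, fb=1
24: 1001101011001 → 1, fb=1
25: 0011010110011 → 0, fb=1
26: 0110101100111 → 0, fb=0
27: 1101011001110 → 1, fb=1
28: 1010110011101 → 1, fb=0
29: 0101100111010 → 0, fb=1
30: 1011001110101 → 1, fb=0
31: 0110011101010 → 0, fb=1
32: 1100111010101 → 1, fb=1
33: 1001110101011 → 1, fb=1
34: 0011101010111 → 0, fb=0
35: 0111010101110 → 0, fb=0
36: 1110101011100 → 1, fb=1
37: 1101010111001 → 1, fb=1
38: 1010101110011 → 1, fb=0
39: 0101011100110 → 0, fb=0
40: 1010111001100 → 1, fb=0
41: 0101110011000 → 0, fb=1
42: 1011100110001 → 1, fb=1
43: 0111001100011 → 0, fb=0
44: 1110011000110 → 1, fb=0
45: 1100110001100 → 1, fb=1
46: 1001100011001 → 1, fb=1
47: 0011000110011 → 0, fb=1
48: 0110001100111 → 0, fb=1
49: 1100011001111 → 1, fb=0
50: 1000110011110 → 1, fb=0
51: 0001100111100 → 0, fb=0
52: 0011001111000 → 0, fb=1
53: 0110011110001 → 0, fb=1
54: 1100111100011 → 1, fb=1
55: 1001111000111 → 1, fb=1
56: 0011110001111 → 0, fb=0
57: 0111100011110 → 0, fb=1
58: 1111000111101 → 1, fb=1
59: 1110001111011 → 1, fb=0
60: 1100011110110 → 1, fb=0
61: 1000111101100 → 1, fb=0
62: 0001111011000 → 0, fb=0
63: 0011110110000 → 0, fb=0
64: 0111101100000 → 0, fb=1
65: 1111011000001 → 1, fb=1

010100101100001001101011100110101100111010101110011000110011110001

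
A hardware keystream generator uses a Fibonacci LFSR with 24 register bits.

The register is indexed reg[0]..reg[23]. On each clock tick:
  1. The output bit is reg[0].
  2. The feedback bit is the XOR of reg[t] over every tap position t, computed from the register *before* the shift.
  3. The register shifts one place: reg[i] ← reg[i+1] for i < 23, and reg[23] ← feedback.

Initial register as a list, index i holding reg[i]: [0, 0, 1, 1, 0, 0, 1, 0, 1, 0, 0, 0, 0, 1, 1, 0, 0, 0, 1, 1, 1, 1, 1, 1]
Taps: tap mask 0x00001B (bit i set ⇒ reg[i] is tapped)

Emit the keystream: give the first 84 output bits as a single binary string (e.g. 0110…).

001100101000011000111111111010111101100001000001110111110010111011010001011010101110

step | reg (before) | out | fb
   0 | 001100101000011000111111 | 0 | 1
   1 | 011001010000110001111111 | 0 | 1
   2 | 110010100001100011111111 | 1 | 1
   3 | 100101000011000111111111 | 1 | 0
   4 | 001010000110001111111110 | 0 | 1
   5 | 010100001100011111111101 | 0 | 0
   6 | 101000011000111111111010 | 1 | 1
   7 | 010000110001111111110101 | 0 | 1
   8 | 100001100011111111101011 | 1 | 1
   9 | 000011000111111111010111 | 0 | 1
  10 | 000110001111111110101111 | 0 | 0
  11 | 001100011111111101011110 | 0 | 1
  12 | 011000111111111010111101 | 0 | 1
  13 | 110001111111110101111011 | 1 | 0
  14 | 100011111111101011110110 | 1 | 0
  15 | 000111111111010111101100 | 0 | 0
  16 | 001111111110101111011000 | 0 | 0
  17 | 011111111101011110110000 | 0 | 1
  18 | 111111111010111101100001 | 1 | 0
  19 | 111111110101111011000010 | 1 | 0
  20 | 111111101011110110000100 | 1 | 0
  21 | 111111010111101100001000 | 1 | 0
  22 | 111110101111011000010000 | 1 | 0
  23 | 111101011110110000100000 | 1 | 1
  24 | 111010111101100001000001 | 1 | 1
  25 | 110101111011000010000011 | 1 | 1
  26 | 101011110110000100000111 | 1 | 0
  27 | 010111101100001000001110 | 0 | 1
  28 | 101111011000010000011101 | 1 | 1
  29 | 011110110000100000111011 | 0 | 1
  30 | 111101100001000001110111 | 1 | 1
  31 | 111011000010000011101111 | 1 | 1
  32 | 110110000100000111011111 | 1 | 0
  33 | 101100001000001110111110 | 1 | 0
  34 | 011000010000011101111100 | 0 | 1
  35 | 110000100000111011111001 | 1 | 0
  36 | 100001000001110111110010 | 1 | 1
  37 | 000010000011101111100101 | 0 | 1
  38 | 000100000111011111001011 | 0 | 1
  39 | 001000001110111110010111 | 0 | 0
  40 | 010000011101111100101110 | 0 | 1
  41 | 100000111011111001011101 | 1 | 1
  42 | 000001110111110010111011 | 0 | 0
  43 | 000011101111100101110110 | 0 | 1
  44 | 000111011111001011101101 | 0 | 0
  45 | 001110111110010111011010 | 0 | 0
  46 | 011101111100101110110100 | 0 | 0
  47 | 111011111001011101101000 | 1 | 1
  48 | 110111110010111011010001 | 1 | 0
  49 | 101111100101110110100010 | 1 | 1
  50 | 011111001011101101000101 | 0 | 1
  51 | 111110010111011010001011 | 1 | 0
  52 | 111100101110110100010110 | 1 | 1
  53 | 111001011101101000101101 | 1 | 0
  54 | 110010111011010001011010 | 1 | 1
  55 | 100101110110100010110101 | 1 | 0
  56 | 001011101101000101101010 | 0 | 1
  57 | 010111011010001011010101 | 0 | 1
  58 | 101110110100010110101011 | 1 | 1
  59 | 011101101000101101010111 | 0 | 0
  60 | 111011010001011010101110 | 1 | 1
  61 | 110110100010110101011101 | 1 | 0
  62 | 101101000101101010111010 | 1 | 0
  63 | 011010001011010101110100 | 0 | 0
  64 | 110100010110101011101000 | 1 | 1
  65 | 101000101101010111010001 | 1 | 1
  66 | 010001011010101110100011 | 0 | 1
  67 | 100010110101011101000111 | 1 | 0
  68 | 000101101010111010001110 | 0 | 1
  69 | 001011010101110100011101 | 0 | 1
  70 | 010110101011101000111011 | 0 | 1
  71 | 101101010111010001110111 | 1 | 0
  72 | 011010101110100011101110 | 0 | 0
  73 | 110101011101000111011100 | 1 | 1
  74 | 101010111010001110111001 | 1 | 0
  75 | 010101110100011101110010 | 0 | 0
  76 | 101011101000111011100100 | 1 | 0
  77 | 010111010001110111001000 | 0 | 1
  78 | 101110100011101110010001 | 1 | 1
  79 | 011101000111011100100011 | 0 | 0
  80 | 111010001110111001000110 | 1 | 1
  81 | 110100011101110010001101 | 1 | 1
  82 | 101000111011100100011011 | 1 | 1
  83 | 010001110111001000110111 | 0 | 1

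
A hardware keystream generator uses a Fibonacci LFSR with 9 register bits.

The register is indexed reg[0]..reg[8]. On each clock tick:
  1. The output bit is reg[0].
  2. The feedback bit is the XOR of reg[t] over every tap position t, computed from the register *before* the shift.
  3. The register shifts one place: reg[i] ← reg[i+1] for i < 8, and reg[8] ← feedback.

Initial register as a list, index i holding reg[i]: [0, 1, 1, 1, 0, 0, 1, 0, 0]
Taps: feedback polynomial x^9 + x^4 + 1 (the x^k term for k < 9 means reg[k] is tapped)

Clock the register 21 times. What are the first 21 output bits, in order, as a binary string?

011100100010100001010

tick  register→output (feedback)
  0  011100100→0 (0)
  1  111001000→1 (1)
  2  110010001→1 (0)
  3  100100010→1 (1)
  4  001000101→0 (0)
  5  010001010→0 (0)
  6  100010100→1 (0)
  7  000101000→0 (0)
  8  001010000→0 (1)
  9  010100001→0 (0)
 10  101000010→1 (1)
 11  010000101→0 (0)
 12  100001010→1 (1)
 13  000010101→0 (1)
 14  000101011→0 (0)
 15  001010110→0 (1)
 16  010101101→0 (0)
 17  101011010→1 (0)
 18  010110100→0 (1)
 19  101101001→1 (1)
 20  011010011→0 (1)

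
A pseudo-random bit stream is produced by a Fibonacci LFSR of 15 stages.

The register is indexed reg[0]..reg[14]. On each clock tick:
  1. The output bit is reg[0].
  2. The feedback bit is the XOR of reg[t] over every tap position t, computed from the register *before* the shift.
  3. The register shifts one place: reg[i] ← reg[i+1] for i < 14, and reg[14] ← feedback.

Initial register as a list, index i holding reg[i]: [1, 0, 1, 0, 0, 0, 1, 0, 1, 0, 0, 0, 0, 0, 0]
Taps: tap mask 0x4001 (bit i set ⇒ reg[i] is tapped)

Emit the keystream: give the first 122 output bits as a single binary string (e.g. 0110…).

10100010100000011000011000000010000010000000011111100000000010101000000000011001111111111101110101010101001011001100110001

tick  register→output (feedback)
  0  101000101000000→1 (1)
  1  010001010000001→0 (1)
  2  100010100000011→1 (0)
  3  000101000000110→0 (0)
  4  001010000001100→0 (0)
  5  010100000011000→0 (0)
  6  101000000110000→1 (1)
  7  010000001100001→0 (1)
  8  100000011000011→1 (0)
  9  000000110000110→0 (0)
 10  000001100001100→0 (0)
 11  000011000011000→0 (0)
 12  000110000110000→0 (0)
 13  001100001100000→0 (0)
 14  011000011000000→0 (0)
 15  110000110000000→1 (1)
 16  100001100000001→1 (0)
 17  000011000000010→0 (0)
 18  000110000000100→0 (0)
 19  001100000001000→0 (0)
 20  011000000010000→0 (0)
 21  110000000100000→1 (1)
 22  100000001000001→1 (0)
 23  000000010000010→0 (0)
 24  000000100000100→0 (0)
 25  000001000001000→0 (0)
 26  000010000010000→0 (0)
 27  000100000100000→0 (0)
 28  001000001000000→0 (0)
 29  010000010000000→0 (0)
 30  100000100000000→1 (1)
 31  000001000000001→0 (1)
 32  000010000000011→0 (1)
 33  000100000000111→0 (1)
 34  001000000001111→0 (1)
 35  010000000011111→0 (1)
 36  100000000111111→1 (0)
 37  000000001111110→0 (0)
 38  000000011111100→0 (0)
 39  000000111111000→0 (0)
 40  000001111110000→0 (0)
 41  000011111100000→0 (0)
 42  000111111000000→0 (0)
 43  001111110000000→0 (0)
 44  011111100000000→0 (0)
 45  111111000000000→1 (1)
 46  111110000000001→1 (0)
 47  111100000000010→1 (1)
 48  111000000000101→1 (0)
 49  110000000001010→1 (1)
 50  100000000010101→1 (0)
 51  000000000101010→0 (0)
 52  000000001010100→0 (0)
 53  000000010101000→0 (0)
 54  000000101010000→0 (0)
 55  000001010100000→0 (0)
 56  000010101000000→0 (0)
 57  000101010000000→0 (0)
 58  001010100000000→0 (0)
 59  010101000000000→0 (0)
 60  101010000000000→1 (1)
 61  010100000000001→0 (1)
 62  101000000000011→1 (0)
 63  010000000000110→0 (0)
 64  100000000001100→1 (1)
 65  000000000011001→0 (1)
 66  000000000110011→0 (1)
 67  000000001100111→0 (1)
 68  000000011001111→0 (1)
 69  000000110011111→0 (1)
 70  000001100111111→0 (1)
 71  000011001111111→0 (1)
 72  000110011111111→0 (1)
 73  001100111111111→0 (1)
 74  011001111111111→0 (1)
 75  110011111111111→1 (0)
 76  100111111111110→1 (1)
 77  001111111111101→0 (1)
 78  011111111111011→0 (1)
 79  111111111110111→1 (0)
 80  111111111101110→1 (1)
 81  111111111011101→1 (0)
 82  111111110111010→1 (1)
 83  111111101110101→1 (0)
 84  111111011101010→1 (1)
 85  111110111010101→1 (0)
 86  111101110101010→1 (1)
 87  111011101010101→1 (0)
 88  110111010101010→1 (1)
 89  101110101010101→1 (0)
 90  011101010101010→0 (0)
 91  111010101010100→1 (1)
 92  110101010101001→1 (0)
 93  101010101010010→1 (1)
 94  010101010100101→0 (1)
 95  101010101001011→1 (0)
 96  010101010010110→0 (0)
 97  101010100101100→1 (1)
 98  010101001011001→0 (1)
 99  101010010110011→1 (0)
100  010100101100110→0 (0)
101  101001011001100→1 (1)
102  010010110011001→0 (1)
103  100101100110011→1 (0)
104  001011001100110→0 (0)
105  010110011001100→0 (0)
106  101100110011000→1 (1)
107  011001100110001→0 (1)
108  110011001100011→1 (0)
109  100110011000110→1 (1)
110  001100110001101→0 (1)
111  011001100011011→0 (1)
112  110011000110111→1 (0)
113  100110001101110→1 (1)
114  001100011011101→0 (1)
115  011000110111011→0 (1)
116  110001101110111→1 (0)
117  100011011101110→1 (1)
118  000110111011101→0 (1)
119  001101110111011→0 (1)
120  011011101110111→0 (1)
121  110111011101111→1 (0)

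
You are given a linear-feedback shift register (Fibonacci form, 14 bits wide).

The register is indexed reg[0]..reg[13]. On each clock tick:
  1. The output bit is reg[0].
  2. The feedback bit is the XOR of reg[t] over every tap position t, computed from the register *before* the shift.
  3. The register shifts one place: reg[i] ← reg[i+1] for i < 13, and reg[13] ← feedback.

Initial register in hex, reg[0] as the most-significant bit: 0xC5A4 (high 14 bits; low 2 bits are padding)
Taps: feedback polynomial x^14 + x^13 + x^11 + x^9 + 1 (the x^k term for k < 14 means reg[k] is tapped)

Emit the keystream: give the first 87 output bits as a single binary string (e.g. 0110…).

tick  register→output (feedback)
  0  11000101101001→1 (0)
  1  10001011010010→1 (0)
  2  00010110100100→0 (1)
  3  00101101001001→0 (1)
  4  01011010010011→0 (0)
  5  10110100100110→1 (0)
  6  01101001001100→0 (1)
  7  11010010011001→1 (1)
  8  10100100110011→1 (1)
  9  01001001100111→0 (0)
 10  10010011001110→1 (0)
 11  00100110011100→0 (0)
 12  01001100111000→0 (1)
 13  10011001110001→1 (1)
 14  00110011100011→0 (1)
 15  01100111000111→0 (0)
 16  11001110001110→1 (0)
 17  10011100011100→1 (1)
 18  00111000111001→0 (0)
 19  01110001110010→0 (1)
 20  11100011100101→1 (1)
 21  11000111001011→1 (0)
 22  10001110010110→1 (1)
 23  00011100101101→0 (0)
 24  00111001011010→0 (1)
 25  01110010110101→0 (1)
 26  11100101101011→1 (0)
 27  11001011010110→1 (1)
 28  10010110101101→1 (1)
 29  00101101011011→0 (0)
 30  01011010110110→0 (0)
 31  10110101101100→1 (0)
 32  01101011011000→0 (1)
 33  11010110110001→1 (1)
 34  10101101100011→1 (0)
 35  01011011000110→0 (1)
 36  10110110001101→1 (1)
 37  01101100011011→0 (0)
 38  11011000110110→1 (1)
 39  10110001101101→1 (1)
 40  01100011011011→0 (0)
 41  11000110110110→1 (1)
 42  10001101101101→1 (1)
 43  00011011011011→0 (0)
 44  00110110110110→0 (0)
 45  01101101101100→0 (1)
 46  11011011011001→1 (1)
 47  10110110110011→1 (1)
 48  01101101100111→0 (0)
 49  11011011001110→1 (0)
 50  10110110011100→1 (1)
 51  01101100111001→0 (0)
 52  11011001110010→1 (0)
 53  10110011100100→1 (0)
 54  01100111001000→0 (0)
 55  11001110010000→1 (0)
 56  10011100100000→1 (1)
 57  00111001000001→0 (1)
 58  01110010000011→0 (1)
 59  11100100000111→1 (1)
 60  11001000001111→1 (1)
 61  10010000011111→1 (0)
 62  00100000111110→0 (0)
 63  01000001111100→0 (0)
 64  10000011111000→1 (0)
 65  00000111110000→0 (1)
 66  00001111100001→0 (1)
 67  00011111000011→0 (1)
 68  00111110000111→0 (0)
 69  01111100001110→0 (1)
 70  11111000011101→1 (0)
 71  11110000111010→1 (0)
 72  11100001110100→1 (1)
 73  11000011101001→1 (0)
 74  10000111010010→1 (0)
 75  00001110100100→0 (1)
 76  00011101001001→0 (1)
 77  00111010010011→0 (0)
 78  01110100100110→0 (1)
 79  11101001001101→1 (1)
 80  11010010011011→1 (1)
 81  10100100110111→1 (0)
 82  01001001101110→0 (1)
 83  10010011011101→1 (0)
 84  00100110111010→0 (1)
 85  01001101110101→0 (1)
 86  10011011101011→1 (0)

110001011010010011001110001110010110101101100011011011011001110010000011111000011101001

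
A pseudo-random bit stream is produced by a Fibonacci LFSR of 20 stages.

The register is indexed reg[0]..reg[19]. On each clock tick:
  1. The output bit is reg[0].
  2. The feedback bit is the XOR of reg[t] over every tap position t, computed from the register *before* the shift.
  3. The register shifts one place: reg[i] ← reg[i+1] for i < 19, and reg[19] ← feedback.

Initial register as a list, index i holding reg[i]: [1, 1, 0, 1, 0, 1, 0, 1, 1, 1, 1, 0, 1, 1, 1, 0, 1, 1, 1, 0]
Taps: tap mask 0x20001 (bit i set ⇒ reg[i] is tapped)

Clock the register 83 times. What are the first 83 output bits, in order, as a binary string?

step | reg (before) | out | fb
   0 | 11010101111011101110 | 1 | 0
   1 | 10101011110111011100 | 1 | 0
   2 | 01010111101110111000 | 0 | 0
   3 | 10101111011101110000 | 1 | 1
   4 | 01011110111011100001 | 0 | 0
   5 | 10111101110111000010 | 1 | 1
   6 | 01111011101110000101 | 0 | 1
   7 | 11110111011100001011 | 1 | 1
   8 | 11101110111000010111 | 1 | 0
   9 | 11011101110000101110 | 1 | 0
  10 | 10111011100001011100 | 1 | 0
  11 | 01110111000010111000 | 0 | 0
  12 | 11101110000101110000 | 1 | 1
  13 | 11011100001011100001 | 1 | 1
  14 | 10111000010111000011 | 1 | 1
  15 | 01110000101110000111 | 0 | 1
  16 | 11100001011100001111 | 1 | 0
  17 | 11000010111000011110 | 1 | 0
  18 | 10000101110000111100 | 1 | 0
  19 | 00001011100001111000 | 0 | 0
  20 | 00010111000011110000 | 0 | 0
  21 | 00101110000111100000 | 0 | 0
  22 | 01011100001111000000 | 0 | 0
  23 | 10111000011110000000 | 1 | 1
  24 | 01110000111100000001 | 0 | 0
  25 | 11100001111000000010 | 1 | 1
  26 | 11000011110000000101 | 1 | 0
  27 | 10000111100000001010 | 1 | 1
  28 | 00001111000000010101 | 0 | 1
  29 | 00011110000000101011 | 0 | 0
  30 | 00111100000001010110 | 0 | 1
  31 | 01111000000010101101 | 0 | 1
  32 | 11110000000101011011 | 1 | 1
  33 | 11100000001010110111 | 1 | 0
  34 | 11000000010101101110 | 1 | 0
  35 | 10000000101011011100 | 1 | 0
  36 | 00000001010110111000 | 0 | 0
  37 | 00000010101101110000 | 0 | 0
  38 | 00000101011011100000 | 0 | 0
  39 | 00001010110111000000 | 0 | 0
  40 | 00010101101110000000 | 0 | 0
  41 | 00101011011100000000 | 0 | 0
  42 | 01010110111000000000 | 0 | 0
  43 | 10101101110000000000 | 1 | 1
  44 | 01011011100000000001 | 0 | 0
  45 | 10110111000000000010 | 1 | 1
  46 | 01101110000000000101 | 0 | 1
  47 | 11011100000000001011 | 1 | 1
  48 | 10111000000000010111 | 1 | 0
  49 | 01110000000000101110 | 0 | 1
  50 | 11100000000001011101 | 1 | 0
  51 | 11000000000010111010 | 1 | 1
  52 | 10000000000101110101 | 1 | 0
  53 | 00000000001011101010 | 0 | 0
  54 | 00000000010111010100 | 0 | 1
  55 | 00000000101110101001 | 0 | 0
  56 | 00000001011101010010 | 0 | 0
  57 | 00000010111010100100 | 0 | 1
  58 | 00000101110101001001 | 0 | 0
  59 | 00001011101010010010 | 0 | 0
  60 | 00010111010100100100 | 0 | 1
  61 | 00101110101001001001 | 0 | 0
  62 | 01011101010010010010 | 0 | 0
  63 | 10111010100100100100 | 1 | 0
  64 | 01110101001001001000 | 0 | 0
  65 | 11101010010010010000 | 1 | 1
  66 | 11010100100100100001 | 1 | 1
  67 | 10101001001001000011 | 1 | 1
  68 | 01010010010010000111 | 0 | 1
  69 | 10100100100100001111 | 1 | 0
  70 | 01001001001000011110 | 0 | 1
  71 | 10010010010000111101 | 1 | 0
  72 | 00100100100001111010 | 0 | 0
  73 | 01001001000011110100 | 0 | 1
  74 | 10010010000111101001 | 1 | 1
  75 | 00100100001111010011 | 0 | 0
  76 | 01001000011110100110 | 0 | 1
  77 | 10010000111101001101 | 1 | 0
  78 | 00100001111010011010 | 0 | 0
  79 | 01000011110100110100 | 0 | 1
  80 | 10000111101001101001 | 1 | 1
  81 | 00001111010011010011 | 0 | 0
  82 | 00011110100110100110 | 0 | 1

11010101111011101110000101110000111100000001010110111000000000010111010100100100100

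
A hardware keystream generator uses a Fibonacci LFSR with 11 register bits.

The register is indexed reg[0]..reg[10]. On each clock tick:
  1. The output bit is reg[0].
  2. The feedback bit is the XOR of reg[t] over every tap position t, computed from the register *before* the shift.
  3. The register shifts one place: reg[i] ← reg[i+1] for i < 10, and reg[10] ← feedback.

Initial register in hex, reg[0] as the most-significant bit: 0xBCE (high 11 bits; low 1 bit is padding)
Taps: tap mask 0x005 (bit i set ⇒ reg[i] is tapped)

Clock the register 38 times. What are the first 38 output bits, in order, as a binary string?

10111100111010011110100111001001110111

tick  register→output (feedback)
  0  10111100111→1 (0)
  1  01111001110→0 (1)
  2  11110011101→1 (0)
  3  11100111010→1 (0)
  4  11001110100→1 (1)
  5  10011101001→1 (1)
  6  00111010011→0 (1)
  7  01110100111→0 (1)
  8  11101001111→1 (0)
  9  11010011110→1 (1)
 10  10100111101→1 (0)
 11  01001111010→0 (0)
 12  10011110100→1 (1)
 13  00111101001→0 (1)
 14  01111010011→0 (1)
 15  11110100111→1 (0)
 16  11101001110→1 (0)
 17  11010011100→1 (1)
 18  10100111001→1 (0)
 19  01001110010→0 (0)
 20  10011100100→1 (1)
 21  00111001001→0 (1)
 22  01110010011→0 (1)
 23  11100100111→1 (0)
 24  11001001110→1 (1)
 25  10010011101→1 (1)
 26  00100111011→0 (1)
 27  01001110111→0 (0)
 28  10011101110→1 (1)
 29  00111011101→0 (1)
 30  01110111011→0 (1)
 31  11101110111→1 (0)
 32  11011101110→1 (1)
 33  10111011101→1 (0)
 34  01110111010→0 (1)
 35  11101110101→1 (0)
 36  11011101010→1 (1)
 37  10111010101→1 (0)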